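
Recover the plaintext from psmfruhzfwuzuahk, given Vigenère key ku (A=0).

fyclhaxfvckfkgxq

Repeat the key across the ciphertext: kukukukukukukuku
p(15)−k(10): 5 → f
s(18)−u(20): -2≡24 → y
m(12)−k(10): 2 → c
f(5)−u(20): -15≡11 → l
r(17)−k(10): 7 → h
u(20)−u(20): 0 → a
h(7)−k(10): -3≡23 → x
z(25)−u(20): 5 → f
f(5)−k(10): -5≡21 → v
w(22)−u(20): 2 → c
u(20)−k(10): 10 → k
z(25)−u(20): 5 → f
u(20)−k(10): 10 → k
a(0)−u(20): -20≡6 → g
h(7)−k(10): -3≡23 → x
k(10)−u(20): -10≡16 → q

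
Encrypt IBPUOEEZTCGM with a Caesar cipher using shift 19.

I(8): 8+19=27≡1 → B
B(1): 1+19=20 → U
P(15): 15+19=34≡8 → I
U(20): 20+19=39≡13 → N
O(14): 14+19=33≡7 → H
E(4): 4+19=23 → X
E(4): 4+19=23 → X
Z(25): 25+19=44≡18 → S
T(19): 19+19=38≡12 → M
C(2): 2+19=21 → V
G(6): 6+19=25 → Z
M(12): 12+19=31≡5 → F

BUINHXXSMVZF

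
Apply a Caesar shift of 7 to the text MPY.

TWF

M(12): 12+7=19 → T
P(15): 15+7=22 → W
Y(24): 24+7=31≡5 → F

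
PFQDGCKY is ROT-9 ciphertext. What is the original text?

GWHUXTBP

P(15): 15−9=6 → G
F(5): 5−9=-4≡22 → W
Q(16): 16−9=7 → H
D(3): 3−9=-6≡20 → U
G(6): 6−9=-3≡23 → X
C(2): 2−9=-7≡19 → T
K(10): 10−9=1 → B
Y(24): 24−9=15 → P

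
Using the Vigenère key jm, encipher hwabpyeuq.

qijnykngz

Repeat the key across the message: jmjmjmjmj
h(7)+j(9): 16 → q
w(22)+m(12): 34≡8 → i
a(0)+j(9): 9 → j
b(1)+m(12): 13 → n
p(15)+j(9): 24 → y
y(24)+m(12): 36≡10 → k
e(4)+j(9): 13 → n
u(20)+m(12): 32≡6 → g
q(16)+j(9): 25 → z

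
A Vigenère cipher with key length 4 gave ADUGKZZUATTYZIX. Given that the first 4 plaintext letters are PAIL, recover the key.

Subtract each crib letter from the matching ciphertext letter (mod 26):
A(0)−P(15)=-15≡11 → L
D(3)−A(0)=3 → D
U(20)−I(8)=12 → M
G(6)−L(11)=-5≡21 → V

LDMV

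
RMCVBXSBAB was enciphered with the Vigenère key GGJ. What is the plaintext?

LGTPVOMVRV

Repeat the key across the ciphertext: GGJGGJGGJG
R(17)−G(6): 11 → L
M(12)−G(6): 6 → G
C(2)−J(9): -7≡19 → T
V(21)−G(6): 15 → P
B(1)−G(6): -5≡21 → V
X(23)−J(9): 14 → O
S(18)−G(6): 12 → M
B(1)−G(6): -5≡21 → V
A(0)−J(9): -9≡17 → R
B(1)−G(6): -5≡21 → V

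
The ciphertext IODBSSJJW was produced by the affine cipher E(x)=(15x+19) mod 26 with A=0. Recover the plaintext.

The inverse of 15 mod 26 is 7, since 15·7=105≡1. Apply D(y)=7·(y−19) mod 26:
I(8): 7·(8−19)=-77≡1 → B
O(14): 7·(14−19)=-35≡17 → R
D(3): 7·(3−19)=-112≡18 → S
B(1): 7·(1−19)=-126≡4 → E
S(18): 7·(18−19)=-7≡19 → T
S(18): 7·(18−19)=-7≡19 → T
J(9): 7·(9−19)=-70≡8 → I
J(9): 7·(9−19)=-70≡8 → I
W(22): 7·(22−19)=21 → V

BRSETTIIV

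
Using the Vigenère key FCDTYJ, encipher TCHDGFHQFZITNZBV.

Repeat the key across the message: FCDTYJFCDTYJFCDT
T(19)+F(5): 24 → Y
C(2)+C(2): 4 → E
H(7)+D(3): 10 → K
D(3)+T(19): 22 → W
G(6)+Y(24): 30≡4 → E
F(5)+J(9): 14 → O
H(7)+F(5): 12 → M
Q(16)+C(2): 18 → S
F(5)+D(3): 8 → I
Z(25)+T(19): 44≡18 → S
I(8)+Y(24): 32≡6 → G
T(19)+J(9): 28≡2 → C
N(13)+F(5): 18 → S
Z(25)+C(2): 27≡1 → B
B(1)+D(3): 4 → E
V(21)+T(19): 40≡14 → O

YEKWEOMSISGCSBEO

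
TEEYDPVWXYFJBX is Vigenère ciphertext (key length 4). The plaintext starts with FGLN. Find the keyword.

OYTL

Subtract each crib letter from the matching ciphertext letter (mod 26):
T(19)−F(5)=14 → O
E(4)−G(6)=-2≡24 → Y
E(4)−L(11)=-7≡19 → T
Y(24)−N(13)=11 → L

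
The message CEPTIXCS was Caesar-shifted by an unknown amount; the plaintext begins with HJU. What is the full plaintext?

HJUYNCHX

From the crib: C(2)−H(7)=-5≡21, so the shift is 21.
Subtract 21 from each ciphertext letter:
C(2): 2−21=-19≡7 → H
E(4): 4−21=-17≡9 → J
P(15): 15−21=-6≡20 → U
T(19): 19−21=-2≡24 → Y
I(8): 8−21=-13≡13 → N
X(23): 23−21=2 → C
C(2): 2−21=-19≡7 → H
S(18): 18−21=-3≡23 → X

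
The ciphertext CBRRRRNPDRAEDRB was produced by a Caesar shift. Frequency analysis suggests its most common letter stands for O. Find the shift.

The most frequent ciphertext letter is R (appears 6 times).
R is position 17; O is position 14.
Shift = 3.

3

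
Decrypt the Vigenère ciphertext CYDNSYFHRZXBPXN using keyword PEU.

NUJYOEQDXKTHATT

Repeat the key across the ciphertext: PEUPEUPEUPEUPEU
C(2)−P(15): -13≡13 → N
Y(24)−E(4): 20 → U
D(3)−U(20): -17≡9 → J
N(13)−P(15): -2≡24 → Y
S(18)−E(4): 14 → O
Y(24)−U(20): 4 → E
F(5)−P(15): -10≡16 → Q
H(7)−E(4): 3 → D
R(17)−U(20): -3≡23 → X
Z(25)−P(15): 10 → K
X(23)−E(4): 19 → T
B(1)−U(20): -19≡7 → H
P(15)−P(15): 0 → A
X(23)−E(4): 19 → T
N(13)−U(20): -7≡19 → T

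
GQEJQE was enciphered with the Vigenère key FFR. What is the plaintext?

BLNELN

Repeat the key across the ciphertext: FFRFFR
G(6)−F(5): 1 → B
Q(16)−F(5): 11 → L
E(4)−R(17): -13≡13 → N
J(9)−F(5): 4 → E
Q(16)−F(5): 11 → L
E(4)−R(17): -13≡13 → N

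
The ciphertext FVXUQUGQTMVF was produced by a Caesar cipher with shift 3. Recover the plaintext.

F(5): 5−3=2 → C
V(21): 21−3=18 → S
X(23): 23−3=20 → U
U(20): 20−3=17 → R
Q(16): 16−3=13 → N
U(20): 20−3=17 → R
G(6): 6−3=3 → D
Q(16): 16−3=13 → N
T(19): 19−3=16 → Q
M(12): 12−3=9 → J
V(21): 21−3=18 → S
F(5): 5−3=2 → C

CSURNRDNQJSC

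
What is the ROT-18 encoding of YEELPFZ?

Y(24): 24+18=42≡16 → Q
E(4): 4+18=22 → W
E(4): 4+18=22 → W
L(11): 11+18=29≡3 → D
P(15): 15+18=33≡7 → H
F(5): 5+18=23 → X
Z(25): 25+18=43≡17 → R

QWWDHXR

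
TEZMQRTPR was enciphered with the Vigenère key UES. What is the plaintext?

Repeat the key across the ciphertext: UESUESUES
T(19)−U(20): -1≡25 → Z
E(4)−E(4): 0 → A
Z(25)−S(18): 7 → H
M(12)−U(20): -8≡18 → S
Q(16)−E(4): 12 → M
R(17)−S(18): -1≡25 → Z
T(19)−U(20): -1≡25 → Z
P(15)−E(4): 11 → L
R(17)−S(18): -1≡25 → Z

ZAHSMZZLZ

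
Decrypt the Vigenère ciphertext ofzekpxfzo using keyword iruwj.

gofibhgldf

Repeat the key across the ciphertext: iruwjiruwj
o(14)−i(8): 6 → g
f(5)−r(17): -12≡14 → o
z(25)−u(20): 5 → f
e(4)−w(22): -18≡8 → i
k(10)−j(9): 1 → b
p(15)−i(8): 7 → h
x(23)−r(17): 6 → g
f(5)−u(20): -15≡11 → l
z(25)−w(22): 3 → d
o(14)−j(9): 5 → f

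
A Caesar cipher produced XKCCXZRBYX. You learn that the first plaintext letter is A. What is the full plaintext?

ANFFACUEBA

From the crib: X(23)−A(0)=23, so the shift is 23.
Subtract 23 from each ciphertext letter:
X(23): 23−23=0 → A
K(10): 10−23=-13≡13 → N
C(2): 2−23=-21≡5 → F
C(2): 2−23=-21≡5 → F
X(23): 23−23=0 → A
Z(25): 25−23=2 → C
R(17): 17−23=-6≡20 → U
B(1): 1−23=-22≡4 → E
Y(24): 24−23=1 → B
X(23): 23−23=0 → A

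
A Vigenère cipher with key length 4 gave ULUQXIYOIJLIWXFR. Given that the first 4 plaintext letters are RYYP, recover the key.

Subtract each crib letter from the matching ciphertext letter (mod 26):
U(20)−R(17)=3 → D
L(11)−Y(24)=-13≡13 → N
U(20)−Y(24)=-4≡22 → W
Q(16)−P(15)=1 → B

DNWB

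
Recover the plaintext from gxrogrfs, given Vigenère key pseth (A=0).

rfnvzcno

Repeat the key across the ciphertext: psethpse
g(6)−p(15): -9≡17 → r
x(23)−s(18): 5 → f
r(17)−e(4): 13 → n
o(14)−t(19): -5≡21 → v
g(6)−h(7): -1≡25 → z
r(17)−p(15): 2 → c
f(5)−s(18): -13≡13 → n
s(18)−e(4): 14 → o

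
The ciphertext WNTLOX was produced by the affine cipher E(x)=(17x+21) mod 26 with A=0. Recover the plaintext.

XYGEVU

The inverse of 17 mod 26 is 23, since 17·23=391≡1. Apply D(y)=23·(y−21) mod 26:
W(22): 23·(22−21)=23 → X
N(13): 23·(13−21)=-184≡24 → Y
T(19): 23·(19−21)=-46≡6 → G
L(11): 23·(11−21)=-230≡4 → E
O(14): 23·(14−21)=-161≡21 → V
X(23): 23·(23−21)=46≡20 → U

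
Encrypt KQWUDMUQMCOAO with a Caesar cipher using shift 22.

K(10): 10+22=32≡6 → G
Q(16): 16+22=38≡12 → M
W(22): 22+22=44≡18 → S
U(20): 20+22=42≡16 → Q
D(3): 3+22=25 → Z
M(12): 12+22=34≡8 → I
U(20): 20+22=42≡16 → Q
Q(16): 16+22=38≡12 → M
M(12): 12+22=34≡8 → I
C(2): 2+22=24 → Y
O(14): 14+22=36≡10 → K
A(0): 0+22=22 → W
O(14): 14+22=36≡10 → K

GMSQZIQMIYKWK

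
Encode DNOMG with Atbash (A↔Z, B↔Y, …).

D(3) → W(22)
N(13) → M(12)
O(14) → L(11)
M(12) → N(13)
G(6) → T(19)

WMLNT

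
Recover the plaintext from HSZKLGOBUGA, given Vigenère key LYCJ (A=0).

Repeat the key across the ciphertext: LYCJLYCJLYC
H(7)−L(11): -4≡22 → W
S(18)−Y(24): -6≡20 → U
Z(25)−C(2): 23 → X
K(10)−J(9): 1 → B
L(11)−L(11): 0 → A
G(6)−Y(24): -18≡8 → I
O(14)−C(2): 12 → M
B(1)−J(9): -8≡18 → S
U(20)−L(11): 9 → J
G(6)−Y(24): -18≡8 → I
A(0)−C(2): -2≡24 → Y

WUXBAIMSJIY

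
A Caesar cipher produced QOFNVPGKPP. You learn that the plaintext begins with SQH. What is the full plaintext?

From the crib: Q(16)−S(18)=-2≡24, so the shift is 24.
Subtract 24 from each ciphertext letter:
Q(16): 16−24=-8≡18 → S
O(14): 14−24=-10≡16 → Q
F(5): 5−24=-19≡7 → H
N(13): 13−24=-11≡15 → P
V(21): 21−24=-3≡23 → X
P(15): 15−24=-9≡17 → R
G(6): 6−24=-18≡8 → I
K(10): 10−24=-14≡12 → M
P(15): 15−24=-9≡17 → R
P(15): 15−24=-9≡17 → R

SQHPXRIMRR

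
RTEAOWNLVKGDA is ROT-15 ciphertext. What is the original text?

R(17): 17−15=2 → C
T(19): 19−15=4 → E
E(4): 4−15=-11≡15 → P
A(0): 0−15=-15≡11 → L
O(14): 14−15=-1≡25 → Z
W(22): 22−15=7 → H
N(13): 13−15=-2≡24 → Y
L(11): 11−15=-4≡22 → W
V(21): 21−15=6 → G
K(10): 10−15=-5≡21 → V
G(6): 6−15=-9≡17 → R
D(3): 3−15=-12≡14 → O
A(0): 0−15=-15≡11 → L

CEPLZHYWGVROL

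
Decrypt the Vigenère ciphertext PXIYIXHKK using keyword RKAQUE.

YNIIOTQAK

Repeat the key across the ciphertext: RKAQUERKA
P(15)−R(17): -2≡24 → Y
X(23)−K(10): 13 → N
I(8)−A(0): 8 → I
Y(24)−Q(16): 8 → I
I(8)−U(20): -12≡14 → O
X(23)−E(4): 19 → T
H(7)−R(17): -10≡16 → Q
K(10)−K(10): 0 → A
K(10)−A(0): 10 → K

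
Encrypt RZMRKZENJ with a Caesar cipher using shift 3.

UCPUNCHQM

R(17): 17+3=20 → U
Z(25): 25+3=28≡2 → C
M(12): 12+3=15 → P
R(17): 17+3=20 → U
K(10): 10+3=13 → N
Z(25): 25+3=28≡2 → C
E(4): 4+3=7 → H
N(13): 13+3=16 → Q
J(9): 9+3=12 → M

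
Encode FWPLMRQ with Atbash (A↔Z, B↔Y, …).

UDKONIJ

F(5) → U(20)
W(22) → D(3)
P(15) → K(10)
L(11) → O(14)
M(12) → N(13)
R(17) → I(8)
Q(16) → J(9)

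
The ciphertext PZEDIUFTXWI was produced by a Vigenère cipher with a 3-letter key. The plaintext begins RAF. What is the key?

Subtract each crib letter from the matching ciphertext letter (mod 26):
P(15)−R(17)=-2≡24 → Y
Z(25)−A(0)=25 → Z
E(4)−F(5)=-1≡25 → Z

YZZ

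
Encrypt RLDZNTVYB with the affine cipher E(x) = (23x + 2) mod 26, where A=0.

DVTFPXRIZ

R(17): 23·17+2=393≡3 → D
L(11): 23·11+2=255≡21 → V
D(3): 23·3+2=71≡19 → T
Z(25): 23·25+2=577≡5 → F
N(13): 23·13+2=301≡15 → P
T(19): 23·19+2=439≡23 → X
V(21): 23·21+2=485≡17 → R
Y(24): 23·24+2=554≡8 → I
B(1): 23·1+2=25 → Z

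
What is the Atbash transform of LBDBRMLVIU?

L(11) → O(14)
B(1) → Y(24)
D(3) → W(22)
B(1) → Y(24)
R(17) → I(8)
M(12) → N(13)
L(11) → O(14)
V(21) → E(4)
I(8) → R(17)
U(20) → F(5)

OYWYINOERF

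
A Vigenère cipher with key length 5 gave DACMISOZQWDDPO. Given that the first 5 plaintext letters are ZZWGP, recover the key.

EBGGT

Subtract each crib letter from the matching ciphertext letter (mod 26):
D(3)−Z(25)=-22≡4 → E
A(0)−Z(25)=-25≡1 → B
C(2)−W(22)=-20≡6 → G
M(12)−G(6)=6 → G
I(8)−P(15)=-7≡19 → T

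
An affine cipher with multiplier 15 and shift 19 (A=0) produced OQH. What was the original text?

RFU

The inverse of 15 mod 26 is 7, since 15·7=105≡1. Apply D(y)=7·(y−19) mod 26:
O(14): 7·(14−19)=-35≡17 → R
Q(16): 7·(16−19)=-21≡5 → F
H(7): 7·(7−19)=-84≡20 → U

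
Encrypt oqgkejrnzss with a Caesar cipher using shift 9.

o(14): 14+9=23 → x
q(16): 16+9=25 → z
g(6): 6+9=15 → p
k(10): 10+9=19 → t
e(4): 4+9=13 → n
j(9): 9+9=18 → s
r(17): 17+9=26≡0 → a
n(13): 13+9=22 → w
z(25): 25+9=34≡8 → i
s(18): 18+9=27≡1 → b
s(18): 18+9=27≡1 → b

xzptnsawibb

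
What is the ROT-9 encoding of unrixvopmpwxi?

u(20): 20+9=29≡3 → d
n(13): 13+9=22 → w
r(17): 17+9=26≡0 → a
i(8): 8+9=17 → r
x(23): 23+9=32≡6 → g
v(21): 21+9=30≡4 → e
o(14): 14+9=23 → x
p(15): 15+9=24 → y
m(12): 12+9=21 → v
p(15): 15+9=24 → y
w(22): 22+9=31≡5 → f
x(23): 23+9=32≡6 → g
i(8): 8+9=17 → r

dwargexyvyfgr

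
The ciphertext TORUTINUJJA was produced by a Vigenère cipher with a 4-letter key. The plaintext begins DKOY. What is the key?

QEDW

Subtract each crib letter from the matching ciphertext letter (mod 26):
T(19)−D(3)=16 → Q
O(14)−K(10)=4 → E
R(17)−O(14)=3 → D
U(20)−Y(24)=-4≡22 → W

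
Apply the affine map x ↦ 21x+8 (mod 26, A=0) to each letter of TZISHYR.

T(19): 21·19+8=407≡17 → R
Z(25): 21·25+8=533≡13 → N
I(8): 21·8+8=176≡20 → U
S(18): 21·18+8=386≡22 → W
H(7): 21·7+8=155≡25 → Z
Y(24): 21·24+8=512≡18 → S
R(17): 21·17+8=365≡1 → B

RNUWZSB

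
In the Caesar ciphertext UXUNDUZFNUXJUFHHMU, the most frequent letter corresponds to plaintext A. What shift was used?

20

The most frequent ciphertext letter is U (appears 6 times).
U is position 20; A is position 0.
Shift = 20.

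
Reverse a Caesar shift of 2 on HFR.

FDP

H(7): 7−2=5 → F
F(5): 5−2=3 → D
R(17): 17−2=15 → P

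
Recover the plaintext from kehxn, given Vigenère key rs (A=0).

Repeat the key across the ciphertext: rsrsr
k(10)−r(17): -7≡19 → t
e(4)−s(18): -14≡12 → m
h(7)−r(17): -10≡16 → q
x(23)−s(18): 5 → f
n(13)−r(17): -4≡22 → w

tmqfw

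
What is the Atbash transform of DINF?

D(3) → W(22)
I(8) → R(17)
N(13) → M(12)
F(5) → U(20)

WRMU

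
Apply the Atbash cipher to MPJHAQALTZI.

NKQSZJZOGAR

M(12) → N(13)
P(15) → K(10)
J(9) → Q(16)
H(7) → S(18)
A(0) → Z(25)
Q(16) → J(9)
A(0) → Z(25)
L(11) → O(14)
T(19) → G(6)
Z(25) → A(0)
I(8) → R(17)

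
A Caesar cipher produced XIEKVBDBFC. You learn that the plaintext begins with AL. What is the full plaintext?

ALHNYEGEIF

From the crib: X(23)−A(0)=23, so the shift is 23.
Subtract 23 from each ciphertext letter:
X(23): 23−23=0 → A
I(8): 8−23=-15≡11 → L
E(4): 4−23=-19≡7 → H
K(10): 10−23=-13≡13 → N
V(21): 21−23=-2≡24 → Y
B(1): 1−23=-22≡4 → E
D(3): 3−23=-20≡6 → G
B(1): 1−23=-22≡4 → E
F(5): 5−23=-18≡8 → I
C(2): 2−23=-21≡5 → F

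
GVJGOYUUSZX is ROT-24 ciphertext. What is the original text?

IXLIQAWWUBZ

G(6): 6−24=-18≡8 → I
V(21): 21−24=-3≡23 → X
J(9): 9−24=-15≡11 → L
G(6): 6−24=-18≡8 → I
O(14): 14−24=-10≡16 → Q
Y(24): 24−24=0 → A
U(20): 20−24=-4≡22 → W
U(20): 20−24=-4≡22 → W
S(18): 18−24=-6≡20 → U
Z(25): 25−24=1 → B
X(23): 23−24=-1≡25 → Z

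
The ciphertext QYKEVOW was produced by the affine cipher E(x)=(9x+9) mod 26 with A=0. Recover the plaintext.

The inverse of 9 mod 26 is 3, since 9·3=27≡1. Apply D(y)=3·(y−9) mod 26:
Q(16): 3·(16−9)=21 → V
Y(24): 3·(24−9)=45≡19 → T
K(10): 3·(10−9)=3 → D
E(4): 3·(4−9)=-15≡11 → L
V(21): 3·(21−9)=36≡10 → K
O(14): 3·(14−9)=15 → P
W(22): 3·(22−9)=39≡13 → N

VTDLKPN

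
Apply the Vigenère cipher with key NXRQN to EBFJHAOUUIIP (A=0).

Repeat the key across the message: NXRQNNXRQNNX
E(4)+N(13): 17 → R
B(1)+X(23): 24 → Y
F(5)+R(17): 22 → W
J(9)+Q(16): 25 → Z
H(7)+N(13): 20 → U
A(0)+N(13): 13 → N
O(14)+X(23): 37≡11 → L
U(20)+R(17): 37≡11 → L
U(20)+Q(16): 36≡10 → K
I(8)+N(13): 21 → V
I(8)+N(13): 21 → V
P(15)+X(23): 38≡12 → M

RYWZUNLLKVVM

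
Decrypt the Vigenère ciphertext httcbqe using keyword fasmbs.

ctbqayz

Repeat the key across the ciphertext: fasmbsf
h(7)−f(5): 2 → c
t(19)−a(0): 19 → t
t(19)−s(18): 1 → b
c(2)−m(12): -10≡16 → q
b(1)−b(1): 0 → a
q(16)−s(18): -2≡24 → y
e(4)−f(5): -1≡25 → z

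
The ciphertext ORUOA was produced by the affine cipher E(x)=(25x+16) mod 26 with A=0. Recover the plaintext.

CZWCQ

The inverse of 25 mod 26 is 25, since 25·25=625≡1. Apply D(y)=25·(y−16) mod 26:
O(14): 25·(14−16)=-50≡2 → C
R(17): 25·(17−16)=25 → Z
U(20): 25·(20−16)=100≡22 → W
O(14): 25·(14−16)=-50≡2 → C
A(0): 25·(0−16)=-400≡16 → Q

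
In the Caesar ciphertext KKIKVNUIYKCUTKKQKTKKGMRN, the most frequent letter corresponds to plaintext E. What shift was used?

The most frequent ciphertext letter is K (appears 9 times).
K is position 10; E is position 4.
Shift = 6.

6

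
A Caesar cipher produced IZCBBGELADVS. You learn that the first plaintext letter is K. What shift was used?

From the crib: I(8)−K(10)=-2≡24, so the shift is 24.

24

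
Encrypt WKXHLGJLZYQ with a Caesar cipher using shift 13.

W(22): 22+13=35≡9 → J
K(10): 10+13=23 → X
X(23): 23+13=36≡10 → K
H(7): 7+13=20 → U
L(11): 11+13=24 → Y
G(6): 6+13=19 → T
J(9): 9+13=22 → W
L(11): 11+13=24 → Y
Z(25): 25+13=38≡12 → M
Y(24): 24+13=37≡11 → L
Q(16): 16+13=29≡3 → D

JXKUYTWYMLD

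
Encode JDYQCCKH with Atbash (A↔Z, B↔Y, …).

J(9) → Q(16)
D(3) → W(22)
Y(24) → B(1)
Q(16) → J(9)
C(2) → X(23)
C(2) → X(23)
K(10) → P(15)
H(7) → S(18)

QWBJXXPS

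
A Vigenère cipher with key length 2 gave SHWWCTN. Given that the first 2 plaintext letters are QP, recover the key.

CS

Subtract each crib letter from the matching ciphertext letter (mod 26):
S(18)−Q(16)=2 → C
H(7)−P(15)=-8≡18 → S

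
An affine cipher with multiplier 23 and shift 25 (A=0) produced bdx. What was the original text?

iqs

The inverse of 23 mod 26 is 17, since 23·17=391≡1. Apply D(y)=17·(y−25) mod 26:
b(1): 17·(1−25)=-408≡8 → i
d(3): 17·(3−25)=-374≡16 → q
x(23): 17·(23−25)=-34≡18 → s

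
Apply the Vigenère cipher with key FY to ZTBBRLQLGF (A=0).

Repeat the key across the message: FYFYFYFYFY
Z(25)+F(5): 30≡4 → E
T(19)+Y(24): 43≡17 → R
B(1)+F(5): 6 → G
B(1)+Y(24): 25 → Z
R(17)+F(5): 22 → W
L(11)+Y(24): 35≡9 → J
Q(16)+F(5): 21 → V
L(11)+Y(24): 35≡9 → J
G(6)+F(5): 11 → L
F(5)+Y(24): 29≡3 → D

ERGZWJVJLD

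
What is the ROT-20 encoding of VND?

PHX

V(21): 21+20=41≡15 → P
N(13): 13+20=33≡7 → H
D(3): 3+20=23 → X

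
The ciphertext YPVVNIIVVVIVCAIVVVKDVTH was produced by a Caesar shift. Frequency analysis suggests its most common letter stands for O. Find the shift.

The most frequent ciphertext letter is V (appears 10 times).
V is position 21; O is position 14.
Shift = 7.

7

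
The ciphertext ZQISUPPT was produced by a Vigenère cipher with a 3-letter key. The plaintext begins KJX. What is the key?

Subtract each crib letter from the matching ciphertext letter (mod 26):
Z(25)−K(10)=15 → P
Q(16)−J(9)=7 → H
I(8)−X(23)=-15≡11 → L

PHL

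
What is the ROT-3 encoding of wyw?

w(22): 22+3=25 → z
y(24): 24+3=27≡1 → b
w(22): 22+3=25 → z

zbz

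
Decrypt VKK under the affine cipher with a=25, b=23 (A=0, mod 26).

The inverse of 25 mod 26 is 25, since 25·25=625≡1. Apply D(y)=25·(y−23) mod 26:
V(21): 25·(21−23)=-50≡2 → C
K(10): 25·(10−23)=-325≡13 → N
K(10): 25·(10−23)=-325≡13 → N

CNN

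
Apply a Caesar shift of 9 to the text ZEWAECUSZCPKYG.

INFJNLDBILYTHP

Z(25): 25+9=34≡8 → I
E(4): 4+9=13 → N
W(22): 22+9=31≡5 → F
A(0): 0+9=9 → J
E(4): 4+9=13 → N
C(2): 2+9=11 → L
U(20): 20+9=29≡3 → D
S(18): 18+9=27≡1 → B
Z(25): 25+9=34≡8 → I
C(2): 2+9=11 → L
P(15): 15+9=24 → Y
K(10): 10+9=19 → T
Y(24): 24+9=33≡7 → H
G(6): 6+9=15 → P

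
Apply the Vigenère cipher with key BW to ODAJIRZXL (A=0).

Repeat the key across the message: BWBWBWBWB
O(14)+B(1): 15 → P
D(3)+W(22): 25 → Z
A(0)+B(1): 1 → B
J(9)+W(22): 31≡5 → F
I(8)+B(1): 9 → J
R(17)+W(22): 39≡13 → N
Z(25)+B(1): 26≡0 → A
X(23)+W(22): 45≡19 → T
L(11)+B(1): 12 → M

PZBFJNATM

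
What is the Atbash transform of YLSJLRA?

BOHQOIZ

Y(24) → B(1)
L(11) → O(14)
S(18) → H(7)
J(9) → Q(16)
L(11) → O(14)
R(17) → I(8)
A(0) → Z(25)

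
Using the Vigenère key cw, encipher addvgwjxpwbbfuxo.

czfrisltrsdxhqzk

Repeat the key across the message: cwcwcwcwcwcwcwcw
a(0)+c(2): 2 → c
d(3)+w(22): 25 → z
d(3)+c(2): 5 → f
v(21)+w(22): 43≡17 → r
g(6)+c(2): 8 → i
w(22)+w(22): 44≡18 → s
j(9)+c(2): 11 → l
x(23)+w(22): 45≡19 → t
p(15)+c(2): 17 → r
w(22)+w(22): 44≡18 → s
b(1)+c(2): 3 → d
b(1)+w(22): 23 → x
f(5)+c(2): 7 → h
u(20)+w(22): 42≡16 → q
x(23)+c(2): 25 → z
o(14)+w(22): 36≡10 → k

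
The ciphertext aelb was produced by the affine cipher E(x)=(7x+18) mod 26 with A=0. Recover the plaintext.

The inverse of 7 mod 26 is 15, since 7·15=105≡1. Apply D(y)=15·(y−18) mod 26:
a(0): 15·(0−18)=-270≡16 → q
e(4): 15·(4−18)=-210≡24 → y
l(11): 15·(11−18)=-105≡25 → z
b(1): 15·(1−18)=-255≡5 → f

qyzf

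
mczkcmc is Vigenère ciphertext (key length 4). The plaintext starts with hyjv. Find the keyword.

feqp

Subtract each crib letter from the matching ciphertext letter (mod 26):
m(12)−h(7)=5 → f
c(2)−y(24)=-22≡4 → e
z(25)−j(9)=16 → q
k(10)−v(21)=-11≡15 → p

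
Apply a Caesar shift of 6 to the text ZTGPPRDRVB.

Z(25): 25+6=31≡5 → F
T(19): 19+6=25 → Z
G(6): 6+6=12 → M
P(15): 15+6=21 → V
P(15): 15+6=21 → V
R(17): 17+6=23 → X
D(3): 3+6=9 → J
R(17): 17+6=23 → X
V(21): 21+6=27≡1 → B
B(1): 1+6=7 → H

FZMVVXJXBH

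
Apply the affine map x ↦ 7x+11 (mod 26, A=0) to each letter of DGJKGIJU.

D(3): 7·3+11=32≡6 → G
G(6): 7·6+11=53≡1 → B
J(9): 7·9+11=74≡22 → W
K(10): 7·10+11=81≡3 → D
G(6): 7·6+11=53≡1 → B
I(8): 7·8+11=67≡15 → P
J(9): 7·9+11=74≡22 → W
U(20): 7·20+11=151≡21 → V

GBWDBPWV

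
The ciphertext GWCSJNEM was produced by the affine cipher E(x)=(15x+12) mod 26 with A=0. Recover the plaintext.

The inverse of 15 mod 26 is 7, since 15·7=105≡1. Apply D(y)=7·(y−12) mod 26:
G(6): 7·(6−12)=-42≡10 → K
W(22): 7·(22−12)=70≡18 → S
C(2): 7·(2−12)=-70≡8 → I
S(18): 7·(18−12)=42≡16 → Q
J(9): 7·(9−12)=-21≡5 → F
N(13): 7·(13−12)=7 → H
E(4): 7·(4−12)=-56≡22 → W
M(12): 7·(12−12)=0 → A

KSIQFHWA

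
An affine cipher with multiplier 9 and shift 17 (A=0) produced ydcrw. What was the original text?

The inverse of 9 mod 26 is 3, since 9·3=27≡1. Apply D(y)=3·(y−17) mod 26:
y(24): 3·(24−17)=21 → v
d(3): 3·(3−17)=-42≡10 → k
c(2): 3·(2−17)=-45≡7 → h
r(17): 3·(17−17)=0 → a
w(22): 3·(22−17)=15 → p

vkhap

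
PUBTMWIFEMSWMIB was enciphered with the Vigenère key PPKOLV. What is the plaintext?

Repeat the key across the ciphertext: PPKOLVPPKOLVPPK
P(15)−P(15): 0 → A
U(20)−P(15): 5 → F
B(1)−K(10): -9≡17 → R
T(19)−O(14): 5 → F
M(12)−L(11): 1 → B
W(22)−V(21): 1 → B
I(8)−P(15): -7≡19 → T
F(5)−P(15): -10≡16 → Q
E(4)−K(10): -6≡20 → U
M(12)−O(14): -2≡24 → Y
S(18)−L(11): 7 → H
W(22)−V(21): 1 → B
M(12)−P(15): -3≡23 → X
I(8)−P(15): -7≡19 → T
B(1)−K(10): -9≡17 → R

AFRFBBTQUYHBXTR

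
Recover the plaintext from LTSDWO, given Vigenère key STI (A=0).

TAKLDG

Repeat the key across the ciphertext: STISTI
L(11)−S(18): -7≡19 → T
T(19)−T(19): 0 → A
S(18)−I(8): 10 → K
D(3)−S(18): -15≡11 → L
W(22)−T(19): 3 → D
O(14)−I(8): 6 → G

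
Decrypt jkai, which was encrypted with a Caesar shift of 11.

yzpx

j(9): 9−11=-2≡24 → y
k(10): 10−11=-1≡25 → z
a(0): 0−11=-11≡15 → p
i(8): 8−11=-3≡23 → x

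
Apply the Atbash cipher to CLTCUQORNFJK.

C(2) → X(23)
L(11) → O(14)
T(19) → G(6)
C(2) → X(23)
U(20) → F(5)
Q(16) → J(9)
O(14) → L(11)
R(17) → I(8)
N(13) → M(12)
F(5) → U(20)
J(9) → Q(16)
K(10) → P(15)

XOGXFJLIMUQP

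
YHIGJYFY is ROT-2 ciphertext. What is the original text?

WFGEHWDW

Y(24): 24−2=22 → W
H(7): 7−2=5 → F
I(8): 8−2=6 → G
G(6): 6−2=4 → E
J(9): 9−2=7 → H
Y(24): 24−2=22 → W
F(5): 5−2=3 → D
Y(24): 24−2=22 → W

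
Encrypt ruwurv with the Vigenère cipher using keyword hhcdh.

Repeat the key across the message: hhcdhh
r(17)+h(7): 24 → y
u(20)+h(7): 27≡1 → b
w(22)+c(2): 24 → y
u(20)+d(3): 23 → x
r(17)+h(7): 24 → y
v(21)+h(7): 28≡2 → c

ybyxyc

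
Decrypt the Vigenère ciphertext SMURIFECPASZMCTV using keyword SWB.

Repeat the key across the ciphertext: SWBSWBSWBSWBSWBS
S(18)−S(18): 0 → A
M(12)−W(22): -10≡16 → Q
U(20)−B(1): 19 → T
R(17)−S(18): -1≡25 → Z
I(8)−W(22): -14≡12 → M
F(5)−B(1): 4 → E
E(4)−S(18): -14≡12 → M
C(2)−W(22): -20≡6 → G
P(15)−B(1): 14 → O
A(0)−S(18): -18≡8 → I
S(18)−W(22): -4≡22 → W
Z(25)−B(1): 24 → Y
M(12)−S(18): -6≡20 → U
C(2)−W(22): -20≡6 → G
T(19)−B(1): 18 → S
V(21)−S(18): 3 → D

AQTZMEMGOIWYUGSD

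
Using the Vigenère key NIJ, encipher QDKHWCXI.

DLTUELKQ

Repeat the key across the message: NIJNIJNI
Q(16)+N(13): 29≡3 → D
D(3)+I(8): 11 → L
K(10)+J(9): 19 → T
H(7)+N(13): 20 → U
W(22)+I(8): 30≡4 → E
C(2)+J(9): 11 → L
X(23)+N(13): 36≡10 → K
I(8)+I(8): 16 → Q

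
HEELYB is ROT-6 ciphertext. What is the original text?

BYYFSV

H(7): 7−6=1 → B
E(4): 4−6=-2≡24 → Y
E(4): 4−6=-2≡24 → Y
L(11): 11−6=5 → F
Y(24): 24−6=18 → S
B(1): 1−6=-5≡21 → V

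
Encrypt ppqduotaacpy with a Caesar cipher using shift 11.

aabofzellnaj

p(15): 15+11=26≡0 → a
p(15): 15+11=26≡0 → a
q(16): 16+11=27≡1 → b
d(3): 3+11=14 → o
u(20): 20+11=31≡5 → f
o(14): 14+11=25 → z
t(19): 19+11=30≡4 → e
a(0): 0+11=11 → l
a(0): 0+11=11 → l
c(2): 2+11=13 → n
p(15): 15+11=26≡0 → a
y(24): 24+11=35≡9 → j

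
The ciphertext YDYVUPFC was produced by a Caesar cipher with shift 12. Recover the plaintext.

Y(24): 24−12=12 → M
D(3): 3−12=-9≡17 → R
Y(24): 24−12=12 → M
V(21): 21−12=9 → J
U(20): 20−12=8 → I
P(15): 15−12=3 → D
F(5): 5−12=-7≡19 → T
C(2): 2−12=-10≡16 → Q

MRMJIDTQ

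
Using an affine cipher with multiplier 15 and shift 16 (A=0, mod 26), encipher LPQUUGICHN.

L(11): 15·11+16=181≡25 → Z
P(15): 15·15+16=241≡7 → H
Q(16): 15·16+16=256≡22 → W
U(20): 15·20+16=316≡4 → E
U(20): 15·20+16=316≡4 → E
G(6): 15·6+16=106≡2 → C
I(8): 15·8+16=136≡6 → G
C(2): 15·2+16=46≡20 → U
H(7): 15·7+16=121≡17 → R
N(13): 15·13+16=211≡3 → D

ZHWEECGURD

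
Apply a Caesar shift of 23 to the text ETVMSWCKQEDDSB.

E(4): 4+23=27≡1 → B
T(19): 19+23=42≡16 → Q
V(21): 21+23=44≡18 → S
M(12): 12+23=35≡9 → J
S(18): 18+23=41≡15 → P
W(22): 22+23=45≡19 → T
C(2): 2+23=25 → Z
K(10): 10+23=33≡7 → H
Q(16): 16+23=39≡13 → N
E(4): 4+23=27≡1 → B
D(3): 3+23=26≡0 → A
D(3): 3+23=26≡0 → A
S(18): 18+23=41≡15 → P
B(1): 1+23=24 → Y

BQSJPTZHNBAAPY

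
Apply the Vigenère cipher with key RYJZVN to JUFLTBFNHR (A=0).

ASOKOOWLQQ

Repeat the key across the message: RYJZVNRYJZ
J(9)+R(17): 26≡0 → A
U(20)+Y(24): 44≡18 → S
F(5)+J(9): 14 → O
L(11)+Z(25): 36≡10 → K
T(19)+V(21): 40≡14 → O
B(1)+N(13): 14 → O
F(5)+R(17): 22 → W
N(13)+Y(24): 37≡11 → L
H(7)+J(9): 16 → Q
R(17)+Z(25): 42≡16 → Q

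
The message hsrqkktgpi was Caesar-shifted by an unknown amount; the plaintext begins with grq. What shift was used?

From the crib: h(7)−g(6)=1, so the shift is 1.

1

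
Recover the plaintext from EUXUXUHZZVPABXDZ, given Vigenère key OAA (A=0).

Repeat the key across the ciphertext: OAAOAAOAAOAAOAAO
E(4)−O(14): -10≡16 → Q
U(20)−A(0): 20 → U
X(23)−A(0): 23 → X
U(20)−O(14): 6 → G
X(23)−A(0): 23 → X
U(20)−A(0): 20 → U
H(7)−O(14): -7≡19 → T
Z(25)−A(0): 25 → Z
Z(25)−A(0): 25 → Z
V(21)−O(14): 7 → H
P(15)−A(0): 15 → P
A(0)−A(0): 0 → A
B(1)−O(14): -13≡13 → N
X(23)−A(0): 23 → X
D(3)−A(0): 3 → D
Z(25)−O(14): 11 → L

QUXGXUTZZHPANXDL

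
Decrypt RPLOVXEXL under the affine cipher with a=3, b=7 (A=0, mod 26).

MUKLWOZOK

The inverse of 3 mod 26 is 9, since 3·9=27≡1. Apply D(y)=9·(y−7) mod 26:
R(17): 9·(17−7)=90≡12 → M
P(15): 9·(15−7)=72≡20 → U
L(11): 9·(11−7)=36≡10 → K
O(14): 9·(14−7)=63≡11 → L
V(21): 9·(21−7)=126≡22 → W
X(23): 9·(23−7)=144≡14 → O
E(4): 9·(4−7)=-27≡25 → Z
X(23): 9·(23−7)=144≡14 → O
L(11): 9·(11−7)=36≡10 → K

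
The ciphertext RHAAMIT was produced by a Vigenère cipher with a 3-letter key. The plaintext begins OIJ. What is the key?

Subtract each crib letter from the matching ciphertext letter (mod 26):
R(17)−O(14)=3 → D
H(7)−I(8)=-1≡25 → Z
A(0)−J(9)=-9≡17 → R

DZR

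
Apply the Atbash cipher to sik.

s(18) → h(7)
i(8) → r(17)
k(10) → p(15)

hrp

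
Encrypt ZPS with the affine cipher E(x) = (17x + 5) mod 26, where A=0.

OAZ

Z(25): 17·25+5=430≡14 → O
P(15): 17·15+5=260≡0 → A
S(18): 17·18+5=311≡25 → Z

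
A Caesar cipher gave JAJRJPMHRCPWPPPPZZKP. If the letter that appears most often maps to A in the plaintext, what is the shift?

The most frequent ciphertext letter is P (appears 7 times).
P is position 15; A is position 0.
Shift = 15.

15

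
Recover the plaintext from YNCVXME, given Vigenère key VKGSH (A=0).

Repeat the key across the ciphertext: VKGSHVK
Y(24)−V(21): 3 → D
N(13)−K(10): 3 → D
C(2)−G(6): -4≡22 → W
V(21)−S(18): 3 → D
X(23)−H(7): 16 → Q
M(12)−V(21): -9≡17 → R
E(4)−K(10): -6≡20 → U

DDWDQRU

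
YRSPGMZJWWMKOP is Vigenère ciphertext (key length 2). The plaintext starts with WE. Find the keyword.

Subtract each crib letter from the matching ciphertext letter (mod 26):
Y(24)−W(22)=2 → C
R(17)−E(4)=13 → N

CN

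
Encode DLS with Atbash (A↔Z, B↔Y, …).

WOH

D(3) → W(22)
L(11) → O(14)
S(18) → H(7)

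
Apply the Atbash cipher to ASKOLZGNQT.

ZHPLOATMJG

A(0) → Z(25)
S(18) → H(7)
K(10) → P(15)
O(14) → L(11)
L(11) → O(14)
Z(25) → A(0)
G(6) → T(19)
N(13) → M(12)
Q(16) → J(9)
T(19) → G(6)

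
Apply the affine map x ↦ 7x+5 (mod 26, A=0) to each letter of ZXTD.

YKIA

Z(25): 7·25+5=180≡24 → Y
X(23): 7·23+5=166≡10 → K
T(19): 7·19+5=138≡8 → I
D(3): 7·3+5=26≡0 → A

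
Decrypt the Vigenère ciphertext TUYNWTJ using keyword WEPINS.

Repeat the key across the ciphertext: WEPINSW
T(19)−W(22): -3≡23 → X
U(20)−E(4): 16 → Q
Y(24)−P(15): 9 → J
N(13)−I(8): 5 → F
W(22)−N(13): 9 → J
T(19)−S(18): 1 → B
J(9)−W(22): -13≡13 → N

XQJFJBN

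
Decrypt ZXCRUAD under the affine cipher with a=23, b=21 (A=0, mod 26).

The inverse of 23 mod 26 is 17, since 23·17=391≡1. Apply D(y)=17·(y−21) mod 26:
Z(25): 17·(25−21)=68≡16 → Q
X(23): 17·(23−21)=34≡8 → I
C(2): 17·(2−21)=-323≡15 → P
R(17): 17·(17−21)=-68≡10 → K
U(20): 17·(20−21)=-17≡9 → J
A(0): 17·(0−21)=-357≡7 → H
D(3): 17·(3−21)=-306≡6 → G

QIPKJHG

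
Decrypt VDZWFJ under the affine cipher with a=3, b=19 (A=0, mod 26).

SMCBEO

The inverse of 3 mod 26 is 9, since 3·9=27≡1. Apply D(y)=9·(y−19) mod 26:
V(21): 9·(21−19)=18 → S
D(3): 9·(3−19)=-144≡12 → M
Z(25): 9·(25−19)=54≡2 → C
W(22): 9·(22−19)=27≡1 → B
F(5): 9·(5−19)=-126≡4 → E
J(9): 9·(9−19)=-90≡14 → O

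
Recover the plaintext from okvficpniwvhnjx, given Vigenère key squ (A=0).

Repeat the key across the ciphertext: squsqusqusqusqu
o(14)−s(18): -4≡22 → w
k(10)−q(16): -6≡20 → u
v(21)−u(20): 1 → b
f(5)−s(18): -13≡13 → n
i(8)−q(16): -8≡18 → s
c(2)−u(20): -18≡8 → i
p(15)−s(18): -3≡23 → x
n(13)−q(16): -3≡23 → x
i(8)−u(20): -12≡14 → o
w(22)−s(18): 4 → e
v(21)−q(16): 5 → f
h(7)−u(20): -13≡13 → n
n(13)−s(18): -5≡21 → v
j(9)−q(16): -7≡19 → t
x(23)−u(20): 3 → d

wubnsixxoefnvtd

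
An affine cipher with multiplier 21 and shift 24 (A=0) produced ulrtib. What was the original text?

The inverse of 21 mod 26 is 5, since 21·5=105≡1. Apply D(y)=5·(y−24) mod 26:
u(20): 5·(20−24)=-20≡6 → g
l(11): 5·(11−24)=-65≡13 → n
r(17): 5·(17−24)=-35≡17 → r
t(19): 5·(19−24)=-25≡1 → b
i(8): 5·(8−24)=-80≡24 → y
b(1): 5·(1−24)=-115≡15 → p

gnrbyp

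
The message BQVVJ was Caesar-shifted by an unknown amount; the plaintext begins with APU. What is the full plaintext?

APUUI

From the crib: B(1)−A(0)=1, so the shift is 1.
Subtract 1 from each ciphertext letter:
B(1): 1−1=0 → A
Q(16): 16−1=15 → P
V(21): 21−1=20 → U
V(21): 21−1=20 → U
J(9): 9−1=8 → I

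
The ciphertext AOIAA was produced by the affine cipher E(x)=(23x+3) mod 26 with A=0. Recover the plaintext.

The inverse of 23 mod 26 is 17, since 23·17=391≡1. Apply D(y)=17·(y−3) mod 26:
A(0): 17·(0−3)=-51≡1 → B
O(14): 17·(14−3)=187≡5 → F
I(8): 17·(8−3)=85≡7 → H
A(0): 17·(0−3)=-51≡1 → B
A(0): 17·(0−3)=-51≡1 → B

BFHBB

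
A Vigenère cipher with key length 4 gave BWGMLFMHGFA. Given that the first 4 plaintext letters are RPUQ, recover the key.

Subtract each crib letter from the matching ciphertext letter (mod 26):
B(1)−R(17)=-16≡10 → K
W(22)−P(15)=7 → H
G(6)−U(20)=-14≡12 → M
M(12)−Q(16)=-4≡22 → W

KHMW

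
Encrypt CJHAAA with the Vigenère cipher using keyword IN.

Repeat the key across the message: INININ
C(2)+I(8): 10 → K
J(9)+N(13): 22 → W
H(7)+I(8): 15 → P
A(0)+N(13): 13 → N
A(0)+I(8): 8 → I
A(0)+N(13): 13 → N

KWPNIN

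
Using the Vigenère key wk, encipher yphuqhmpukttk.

uzdemrizqupdg

Repeat the key across the message: wkwkwkwkwkwkw
y(24)+w(22): 46≡20 → u
p(15)+k(10): 25 → z
h(7)+w(22): 29≡3 → d
u(20)+k(10): 30≡4 → e
q(16)+w(22): 38≡12 → m
h(7)+k(10): 17 → r
m(12)+w(22): 34≡8 → i
p(15)+k(10): 25 → z
u(20)+w(22): 42≡16 → q
k(10)+k(10): 20 → u
t(19)+w(22): 41≡15 → p
t(19)+k(10): 29≡3 → d
k(10)+w(22): 32≡6 → g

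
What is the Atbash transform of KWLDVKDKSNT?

PDOWEPWPHMG

K(10) → P(15)
W(22) → D(3)
L(11) → O(14)
D(3) → W(22)
V(21) → E(4)
K(10) → P(15)
D(3) → W(22)
K(10) → P(15)
S(18) → H(7)
N(13) → M(12)
T(19) → G(6)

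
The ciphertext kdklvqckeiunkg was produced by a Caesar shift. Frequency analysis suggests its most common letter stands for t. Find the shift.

The most frequent ciphertext letter is k (appears 4 times).
k is position 10; t is position 19.
Shift = -9≡17.

17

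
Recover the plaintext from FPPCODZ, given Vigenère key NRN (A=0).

Repeat the key across the ciphertext: NRNNRNN
F(5)−N(13): -8≡18 → S
P(15)−R(17): -2≡24 → Y
P(15)−N(13): 2 → C
C(2)−N(13): -11≡15 → P
O(14)−R(17): -3≡23 → X
D(3)−N(13): -10≡16 → Q
Z(25)−N(13): 12 → M

SYCPXQM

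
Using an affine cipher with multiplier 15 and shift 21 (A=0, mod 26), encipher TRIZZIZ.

UQLGGLG

T(19): 15·19+21=306≡20 → U
R(17): 15·17+21=276≡16 → Q
I(8): 15·8+21=141≡11 → L
Z(25): 15·25+21=396≡6 → G
Z(25): 15·25+21=396≡6 → G
I(8): 15·8+21=141≡11 → L
Z(25): 15·25+21=396≡6 → G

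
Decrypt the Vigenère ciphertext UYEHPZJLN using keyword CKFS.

Repeat the key across the ciphertext: CKFSCKFSC
U(20)−C(2): 18 → S
Y(24)−K(10): 14 → O
E(4)−F(5): -1≡25 → Z
H(7)−S(18): -11≡15 → P
P(15)−C(2): 13 → N
Z(25)−K(10): 15 → P
J(9)−F(5): 4 → E
L(11)−S(18): -7≡19 → T
N(13)−C(2): 11 → L

SOZPNPETL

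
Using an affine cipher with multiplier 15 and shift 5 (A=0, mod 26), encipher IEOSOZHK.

VNHPHQGZ

I(8): 15·8+5=125≡21 → V
E(4): 15·4+5=65≡13 → N
O(14): 15·14+5=215≡7 → H
S(18): 15·18+5=275≡15 → P
O(14): 15·14+5=215≡7 → H
Z(25): 15·25+5=380≡16 → Q
H(7): 15·7+5=110≡6 → G
K(10): 15·10+5=155≡25 → Z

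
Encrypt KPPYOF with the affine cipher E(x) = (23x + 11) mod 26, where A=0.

K(10): 23·10+11=241≡7 → H
P(15): 23·15+11=356≡18 → S
P(15): 23·15+11=356≡18 → S
Y(24): 23·24+11=563≡17 → R
O(14): 23·14+11=333≡21 → V
F(5): 23·5+11=126≡22 → W

HSSRVW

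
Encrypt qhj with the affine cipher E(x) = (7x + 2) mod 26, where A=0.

q(16): 7·16+2=114≡10 → k
h(7): 7·7+2=51≡25 → z
j(9): 7·9+2=65≡13 → n

kzn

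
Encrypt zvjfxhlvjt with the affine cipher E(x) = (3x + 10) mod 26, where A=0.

hvlzbfrvlp

z(25): 3·25+10=85≡7 → h
v(21): 3·21+10=73≡21 → v
j(9): 3·9+10=37≡11 → l
f(5): 3·5+10=25 → z
x(23): 3·23+10=79≡1 → b
h(7): 3·7+10=31≡5 → f
l(11): 3·11+10=43≡17 → r
v(21): 3·21+10=73≡21 → v
j(9): 3·9+10=37≡11 → l
t(19): 3·19+10=67≡15 → p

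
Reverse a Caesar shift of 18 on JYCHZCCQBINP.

RGKPHKKYJQVX

J(9): 9−18=-9≡17 → R
Y(24): 24−18=6 → G
C(2): 2−18=-16≡10 → K
H(7): 7−18=-11≡15 → P
Z(25): 25−18=7 → H
C(2): 2−18=-16≡10 → K
C(2): 2−18=-16≡10 → K
Q(16): 16−18=-2≡24 → Y
B(1): 1−18=-17≡9 → J
I(8): 8−18=-10≡16 → Q
N(13): 13−18=-5≡21 → V
P(15): 15−18=-3≡23 → X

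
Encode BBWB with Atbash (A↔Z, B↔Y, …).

B(1) → Y(24)
B(1) → Y(24)
W(22) → D(3)
B(1) → Y(24)

YYDY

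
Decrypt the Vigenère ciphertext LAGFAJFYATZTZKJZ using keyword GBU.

Repeat the key across the ciphertext: GBUGBUGBUGBUGBUG
L(11)−G(6): 5 → F
A(0)−B(1): -1≡25 → Z
G(6)−U(20): -14≡12 → M
F(5)−G(6): -1≡25 → Z
A(0)−B(1): -1≡25 → Z
J(9)−U(20): -11≡15 → P
F(5)−G(6): -1≡25 → Z
Y(24)−B(1): 23 → X
A(0)−U(20): -20≡6 → G
T(19)−G(6): 13 → N
Z(25)−B(1): 24 → Y
T(19)−U(20): -1≡25 → Z
Z(25)−G(6): 19 → T
K(10)−B(1): 9 → J
J(9)−U(20): -11≡15 → P
Z(25)−G(6): 19 → T

FZMZZPZXGNYZTJPT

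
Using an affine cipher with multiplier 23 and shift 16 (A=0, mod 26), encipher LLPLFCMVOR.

L(11): 23·11+16=269≡9 → J
L(11): 23·11+16=269≡9 → J
P(15): 23·15+16=361≡23 → X
L(11): 23·11+16=269≡9 → J
F(5): 23·5+16=131≡1 → B
C(2): 23·2+16=62≡10 → K
M(12): 23·12+16=292≡6 → G
V(21): 23·21+16=499≡5 → F
O(14): 23·14+16=338≡0 → A
R(17): 23·17+16=407≡17 → R

JJXJBKGFAR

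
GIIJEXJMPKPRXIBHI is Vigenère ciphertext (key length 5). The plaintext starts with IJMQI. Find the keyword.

YZWTW

Subtract each crib letter from the matching ciphertext letter (mod 26):
G(6)−I(8)=-2≡24 → Y
I(8)−J(9)=-1≡25 → Z
I(8)−M(12)=-4≡22 → W
J(9)−Q(16)=-7≡19 → T
E(4)−I(8)=-4≡22 → W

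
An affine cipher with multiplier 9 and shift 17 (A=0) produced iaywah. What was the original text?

The inverse of 9 mod 26 is 3, since 9·3=27≡1. Apply D(y)=3·(y−17) mod 26:
i(8): 3·(8−17)=-27≡25 → z
a(0): 3·(0−17)=-51≡1 → b
y(24): 3·(24−17)=21 → v
w(22): 3·(22−17)=15 → p
a(0): 3·(0−17)=-51≡1 → b
h(7): 3·(7−17)=-30≡22 → w

zbvpbw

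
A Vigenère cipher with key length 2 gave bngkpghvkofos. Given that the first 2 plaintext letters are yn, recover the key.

da

Subtract each crib letter from the matching ciphertext letter (mod 26):
b(1)−y(24)=-23≡3 → d
n(13)−n(13)=0 → a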